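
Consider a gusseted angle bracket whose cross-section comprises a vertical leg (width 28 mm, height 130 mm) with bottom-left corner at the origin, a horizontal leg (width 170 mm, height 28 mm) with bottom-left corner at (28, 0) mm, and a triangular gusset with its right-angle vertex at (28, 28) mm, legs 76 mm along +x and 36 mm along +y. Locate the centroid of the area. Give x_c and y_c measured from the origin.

vertical leg: A = 28 × 130 = 3640.00, centroid at (14.00, 65.00).
horizontal leg: A = 170 × 28 = 4760.00, centroid at (113.00, 14.00).
gusset: A = ½·76·36 = 1368.00, centroid at (53.33, 40.00).
ΣA = 9768.00 mm², ΣAx_c = 661800.00 mm³, ΣAy_c = 357960.00 mm³.
x_c = 661800.00/9768.00 = 67.75 mm; y_c = 357960.00/9768.00 = 36.65 mm.

x_c = 67.75 mm, y_c = 36.65 mm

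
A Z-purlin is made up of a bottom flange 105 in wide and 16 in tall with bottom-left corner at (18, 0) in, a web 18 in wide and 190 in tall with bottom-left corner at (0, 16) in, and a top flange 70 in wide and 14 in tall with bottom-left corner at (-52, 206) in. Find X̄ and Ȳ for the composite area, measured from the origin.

X̄ = 21.80 in, Ȳ = 98.98 in

bottom flange: A = 105 × 16 = 1680.00, centroid at (70.50, 8.00).
web: A = 18 × 190 = 3420.00, centroid at (9.00, 111.00).
top flange: A = 70 × 14 = 980.00, centroid at (-17.00, 213.00).
ΣA = 6080.00 in²
ΣAX̄ = (1680.00)(70.50) + (3420.00)(9.00) + (980.00)(-17.00) = 132560.00 in³
ΣAȲ = (1680.00)(8.00) + (3420.00)(111.00) + (980.00)(213.00) = 601800.00 in³
X̄ = 132560.00 / 6080.00 = 21.80 in
Ȳ = 601800.00 / 6080.00 = 98.98 in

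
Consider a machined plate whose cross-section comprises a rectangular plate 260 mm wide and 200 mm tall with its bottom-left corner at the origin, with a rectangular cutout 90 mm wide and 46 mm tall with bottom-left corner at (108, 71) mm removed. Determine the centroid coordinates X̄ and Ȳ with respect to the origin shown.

X̄ = 128.01 mm, Ȳ = 100.52 mm

Part | A | x̄ᵢ | ȳᵢ | A·x̄ᵢ | A·ȳᵢ
plate | 52000.00 | 130.00 | 100.00 | 6760000.00 | 5200000.00
hole | -4140.00 | 153.00 | 94.00 | -633420.00 | -389160.00
Σ | 47860.00 |  |  | 6126580.00 | 4810840.00
X̄ = 6126580.00 / 47860.00 = 128.01 mm
Ȳ = 4810840.00 / 47860.00 = 100.52 mm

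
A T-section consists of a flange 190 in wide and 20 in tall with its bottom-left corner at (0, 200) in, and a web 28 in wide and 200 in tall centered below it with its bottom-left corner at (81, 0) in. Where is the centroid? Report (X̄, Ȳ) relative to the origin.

web: A = 28 × 200 = 5600.00, centroid at (95.00, 100.00).
flange: A = 190 × 20 = 3800.00, centroid at (95.00, 210.00).
ΣA = 9400.00 in², ΣAX̄ = 893000.00 in³, ΣAȲ = 1358000.00 in³.
X̄ = 893000.00/9400.00 = 95.00 in; Ȳ = 1358000.00/9400.00 = 144.47 in.

X̄ = 95.00 in, Ȳ = 144.47 in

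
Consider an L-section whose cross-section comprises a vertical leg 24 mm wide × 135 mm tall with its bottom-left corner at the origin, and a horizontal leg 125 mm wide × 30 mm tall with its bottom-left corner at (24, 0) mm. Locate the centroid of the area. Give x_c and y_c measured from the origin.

vertical leg: A = 24 × 135 = 3240.00, centroid at (12.00, 67.50).
horizontal leg: A = 125 × 30 = 3750.00, centroid at (86.50, 15.00).
ΣA = 6990.00 mm²
ΣAx_c = (3240.00)(12.00) + (3750.00)(86.50) = 363255.00 mm³
ΣAy_c = (3240.00)(67.50) + (3750.00)(15.00) = 274950.00 mm³
x_c = 363255.00 / 6990.00 = 51.97 mm
y_c = 274950.00 / 6990.00 = 39.33 mm

x_c = 51.97 mm, y_c = 39.33 mm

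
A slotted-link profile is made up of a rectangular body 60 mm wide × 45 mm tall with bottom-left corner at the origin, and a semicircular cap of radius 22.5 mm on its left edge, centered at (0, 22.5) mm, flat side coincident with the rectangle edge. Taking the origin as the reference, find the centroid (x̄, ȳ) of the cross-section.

x̄ = 21.00 mm, ȳ = 22.50 mm

rectangular body: A = 60 × 45 = 2700.00, centroid at (30.00, 22.50).
semicircular end: A = ½π·22.5² = 795.22, centroid at (-9.55, 22.50).
ΣA = 3495.22 mm², ΣAx̄ = 73406.25 mm³, ΣAȳ = 78642.35 mm³.
x̄ = 73406.25/3495.22 = 21.00 mm; ȳ = 78642.35/3495.22 = 22.50 mm.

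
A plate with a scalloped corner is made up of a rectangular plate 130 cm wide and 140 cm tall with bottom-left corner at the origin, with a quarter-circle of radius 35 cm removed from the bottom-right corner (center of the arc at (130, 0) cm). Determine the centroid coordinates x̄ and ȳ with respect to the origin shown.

plate: A = 130 × 140 = 18200.00, centroid at (65.00, 70.00).
removed quarter-circle: A = −¼π·35² = -962.11, centroid at (115.15, 14.85).
ΣA = 17237.89 cm²
ΣAx̄ = (18200.00)(65.00) + (-962.11)(115.15) = 1072217.01 cm³
ΣAȳ = (18200.00)(70.00) + (-962.11)(14.85) = 1259708.33 cm³
x̄ = 1072217.01 / 17237.89 = 62.20 cm
ȳ = 1259708.33 / 17237.89 = 73.08 cm

x̄ = 62.20 cm, ȳ = 73.08 cm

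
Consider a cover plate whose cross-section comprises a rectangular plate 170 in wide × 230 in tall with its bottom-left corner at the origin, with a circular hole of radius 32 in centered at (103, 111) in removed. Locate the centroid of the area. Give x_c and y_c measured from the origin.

plate: A = 170 × 230 = 39100.00, centroid at (85.00, 115.00).
hole: A = −π·32² = -3216.99, centroid at (103.00, 111.00).
ΣA = 35883.01 in², ΣAx_c = 2992149.94 in³, ΣAy_c = 4139414.01 in³.
x_c = 2992149.94/35883.01 = 83.39 in; y_c = 4139414.01/35883.01 = 115.36 in.

x_c = 83.39 in, y_c = 115.36 in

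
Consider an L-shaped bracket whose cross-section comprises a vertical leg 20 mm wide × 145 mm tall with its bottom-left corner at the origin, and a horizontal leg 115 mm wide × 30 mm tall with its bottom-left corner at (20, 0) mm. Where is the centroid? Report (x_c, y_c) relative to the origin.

vertical leg: A = 20 × 145 = 2900.00, centroid at (10.00, 72.50).
horizontal leg: A = 115 × 30 = 3450.00, centroid at (77.50, 15.00).
ΣA = 6350.00 mm²
ΣAx_c = (2900.00)(10.00) + (3450.00)(77.50) = 296375.00 mm³
ΣAy_c = (2900.00)(72.50) + (3450.00)(15.00) = 262000.00 mm³
x_c = 296375.00 / 6350.00 = 46.67 mm
y_c = 262000.00 / 6350.00 = 41.26 mm

x_c = 46.67 mm, y_c = 41.26 mm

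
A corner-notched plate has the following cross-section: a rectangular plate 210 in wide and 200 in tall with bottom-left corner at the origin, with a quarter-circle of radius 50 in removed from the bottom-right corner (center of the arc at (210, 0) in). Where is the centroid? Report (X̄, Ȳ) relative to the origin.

X̄ = 100.89 in, Ȳ = 103.86 in

plate: A = 210 × 200 = 42000.00, centroid at (105.00, 100.00).
removed quarter-circle: A = −¼π·50² = -1963.50, centroid at (188.78, 21.22).
ΣA = 40036.50 in², ΣAX̄ = 4039332.63 in³, ΣAȲ = 4158333.33 in³.
X̄ = 4039332.63/40036.50 = 100.89 in; Ȳ = 4158333.33/40036.50 = 103.86 in.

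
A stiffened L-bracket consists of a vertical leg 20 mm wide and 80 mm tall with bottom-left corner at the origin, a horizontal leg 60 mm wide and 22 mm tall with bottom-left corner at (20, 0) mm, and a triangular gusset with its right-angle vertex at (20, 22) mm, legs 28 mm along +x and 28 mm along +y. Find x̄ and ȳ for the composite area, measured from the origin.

x̄ = 28.23 mm, ȳ = 27.42 mm

Part | A | x̄ᵢ | ȳᵢ | A·x̄ᵢ | A·ȳᵢ
vertical leg | 1600.00 | 10.00 | 40.00 | 16000.00 | 64000.00
horizontal leg | 1320.00 | 50.00 | 11.00 | 66000.00 | 14520.00
gusset | 392.00 | 29.33 | 31.33 | 11498.67 | 12282.67
Σ | 3312.00 |  |  | 93498.67 | 90802.67
x̄ = 93498.67 / 3312.00 = 28.23 mm
ȳ = 90802.67 / 3312.00 = 27.42 mm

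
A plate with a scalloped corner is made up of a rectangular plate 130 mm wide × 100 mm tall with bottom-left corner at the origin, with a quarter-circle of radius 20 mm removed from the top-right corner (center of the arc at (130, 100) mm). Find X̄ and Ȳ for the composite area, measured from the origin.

X̄ = 63.60 mm, Ȳ = 48.97 mm

Part | A | x̄ᵢ | ȳᵢ | A·x̄ᵢ | A·ȳᵢ
plate | 13000.00 | 65.00 | 50.00 | 845000.00 | 650000.00
removed quarter-circle | -314.16 | 121.51 | 91.51 | -38174.04 | -28749.26
Σ | 12685.84 |  |  | 806825.96 | 621250.74
X̄ = 806825.96 / 12685.84 = 63.60 mm
Ȳ = 621250.74 / 12685.84 = 48.97 mm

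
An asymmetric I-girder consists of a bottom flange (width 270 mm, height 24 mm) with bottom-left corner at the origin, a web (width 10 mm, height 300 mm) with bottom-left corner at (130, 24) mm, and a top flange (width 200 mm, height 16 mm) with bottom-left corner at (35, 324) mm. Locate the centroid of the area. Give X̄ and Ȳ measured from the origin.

X̄ = 135.00 mm, Ȳ = 131.09 mm

bottom flange: A = 270 × 24 = 6480.00, centroid at (135.00, 12.00).
web: A = 10 × 300 = 3000.00, centroid at (135.00, 174.00).
top flange: A = 200 × 16 = 3200.00, centroid at (135.00, 332.00).
ΣA = 12680.00 mm², ΣAX̄ = 1711800.00 mm³, ΣAȲ = 1662160.00 mm³.
X̄ = 1711800.00/12680.00 = 135.00 mm; Ȳ = 1662160.00/12680.00 = 131.09 mm.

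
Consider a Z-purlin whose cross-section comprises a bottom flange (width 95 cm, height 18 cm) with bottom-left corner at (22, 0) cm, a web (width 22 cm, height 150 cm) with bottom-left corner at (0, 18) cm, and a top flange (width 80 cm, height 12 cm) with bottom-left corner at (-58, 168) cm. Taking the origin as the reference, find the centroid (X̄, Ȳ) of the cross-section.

bottom flange: A = 95 × 18 = 1710.00, centroid at (69.50, 9.00).
web: A = 22 × 150 = 3300.00, centroid at (11.00, 93.00).
top flange: A = 80 × 12 = 960.00, centroid at (-18.00, 174.00).
ΣA = 5970.00 cm²
ΣAX̄ = (1710.00)(69.50) + (3300.00)(11.00) + (960.00)(-18.00) = 137865.00 cm³
ΣAȲ = (1710.00)(9.00) + (3300.00)(93.00) + (960.00)(174.00) = 489330.00 cm³
X̄ = 137865.00 / 5970.00 = 23.09 cm
Ȳ = 489330.00 / 5970.00 = 81.96 cm

X̄ = 23.09 cm, Ȳ = 81.96 cm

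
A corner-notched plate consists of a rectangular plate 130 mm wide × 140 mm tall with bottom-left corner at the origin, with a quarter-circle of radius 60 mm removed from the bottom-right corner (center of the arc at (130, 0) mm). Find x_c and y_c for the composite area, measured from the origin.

x_c = 57.73 mm, y_c = 78.19 mm

plate: A = 130 × 140 = 18200.00, centroid at (65.00, 70.00).
removed quarter-circle: A = −¼π·60² = -2827.43, centroid at (104.54, 25.46).
ΣA = 15372.57 mm², ΣAx_c = 887433.66 mm³, ΣAy_c = 1202000.00 mm³.
x_c = 887433.66/15372.57 = 57.73 mm; y_c = 1202000.00/15372.57 = 78.19 mm.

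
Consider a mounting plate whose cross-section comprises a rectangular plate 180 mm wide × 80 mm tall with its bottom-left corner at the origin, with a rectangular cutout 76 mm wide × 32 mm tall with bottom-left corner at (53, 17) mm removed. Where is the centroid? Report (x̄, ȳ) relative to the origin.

x̄ = 89.80 mm, ȳ = 41.42 mm

Part | A | x̄ᵢ | ȳᵢ | A·x̄ᵢ | A·ȳᵢ
plate | 14400.00 | 90.00 | 40.00 | 1296000.00 | 576000.00
hole | -2432.00 | 91.00 | 33.00 | -221312.00 | -80256.00
Σ | 11968.00 |  |  | 1074688.00 | 495744.00
x̄ = 1074688.00 / 11968.00 = 89.80 mm
ȳ = 495744.00 / 11968.00 = 41.42 mm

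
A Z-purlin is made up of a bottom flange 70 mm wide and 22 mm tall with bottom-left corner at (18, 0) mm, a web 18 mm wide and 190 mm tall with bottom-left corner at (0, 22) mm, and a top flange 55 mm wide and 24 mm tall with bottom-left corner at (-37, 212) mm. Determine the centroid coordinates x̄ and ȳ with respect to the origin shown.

x̄ = 15.90 mm, ȳ = 113.50 mm

bottom flange: A = 70 × 22 = 1540.00, centroid at (53.00, 11.00).
web: A = 18 × 190 = 3420.00, centroid at (9.00, 117.00).
top flange: A = 55 × 24 = 1320.00, centroid at (-9.50, 224.00).
ΣA = 6280.00 mm², ΣAx̄ = 99860.00 mm³, ΣAȳ = 712760.00 mm³.
x̄ = 99860.00/6280.00 = 15.90 mm; ȳ = 712760.00/6280.00 = 113.50 mm.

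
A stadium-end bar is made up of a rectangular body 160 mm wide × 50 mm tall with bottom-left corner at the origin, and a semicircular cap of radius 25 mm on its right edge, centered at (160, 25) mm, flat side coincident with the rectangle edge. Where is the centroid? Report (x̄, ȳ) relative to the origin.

x̄ = 89.90 mm, ȳ = 25.00 mm

rectangular body: A = 160 × 50 = 8000.00, centroid at (80.00, 25.00).
semicircular end: A = ½π·25² = 981.75, centroid at (170.61, 25.00).
ΣA = 8981.75 mm²
ΣAx̄ = (8000.00)(80.00) + (981.75)(170.61) = 807496.30 mm³
ΣAȳ = (8000.00)(25.00) + (981.75)(25.00) = 224543.69 mm³
x̄ = 807496.30 / 8981.75 = 89.90 mm
ȳ = 224543.69 / 8981.75 = 25.00 mm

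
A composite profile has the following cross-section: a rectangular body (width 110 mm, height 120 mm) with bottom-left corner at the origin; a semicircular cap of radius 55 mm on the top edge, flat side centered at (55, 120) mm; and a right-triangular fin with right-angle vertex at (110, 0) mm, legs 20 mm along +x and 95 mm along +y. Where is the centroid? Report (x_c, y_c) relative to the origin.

rectangular body: A = 110 × 120 = 13200.00, centroid at (55.00, 60.00).
semicircular top: A = ½π·55² = 4751.66, centroid at (55.00, 143.34).
triangular fin: A = ½·20·95 = 950.00, centroid at (116.67, 31.67).
ΣA = 18901.66 mm²
ΣAx_c = (13200.00)(55.00) + (4751.66)(55.00) + (950.00)(116.67) = 1098174.57 mm³
ΣAy_c = (13200.00)(60.00) + (4751.66)(143.34) + (950.00)(31.67) = 1503199.07 mm³
x_c = 1098174.57 / 18901.66 = 58.10 mm
y_c = 1503199.07 / 18901.66 = 79.53 mm

x_c = 58.10 mm, y_c = 79.53 mm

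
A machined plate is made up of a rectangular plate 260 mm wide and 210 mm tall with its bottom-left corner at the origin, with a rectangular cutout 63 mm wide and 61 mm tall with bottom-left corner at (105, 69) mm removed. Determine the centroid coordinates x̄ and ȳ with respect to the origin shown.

x̄ = 129.51 mm, ȳ = 105.42 mm

Part | A | x̄ᵢ | ȳᵢ | A·x̄ᵢ | A·ȳᵢ
plate | 54600.00 | 130.00 | 105.00 | 7098000.00 | 5733000.00
hole | -3843.00 | 136.50 | 99.50 | -524569.50 | -382378.50
Σ | 50757.00 |  |  | 6573430.50 | 5350621.50
x̄ = 6573430.50 / 50757.00 = 129.51 mm
ȳ = 5350621.50 / 50757.00 = 105.42 mm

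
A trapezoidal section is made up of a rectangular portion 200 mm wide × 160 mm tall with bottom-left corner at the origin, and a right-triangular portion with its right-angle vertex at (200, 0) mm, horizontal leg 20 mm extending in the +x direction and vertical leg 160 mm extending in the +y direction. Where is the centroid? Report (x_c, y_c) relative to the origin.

Part | A | x̄ᵢ | ȳᵢ | A·x̄ᵢ | A·ȳᵢ
rectangular portion | 32000.00 | 100.00 | 80.00 | 3200000.00 | 2560000.00
triangular portion | 1600.00 | 206.67 | 53.33 | 330666.67 | 85333.33
Σ | 33600.00 |  |  | 3530666.67 | 2645333.33
x_c = 3530666.67 / 33600.00 = 105.08 mm
y_c = 2645333.33 / 33600.00 = 78.73 mm

x_c = 105.08 mm, y_c = 78.73 mm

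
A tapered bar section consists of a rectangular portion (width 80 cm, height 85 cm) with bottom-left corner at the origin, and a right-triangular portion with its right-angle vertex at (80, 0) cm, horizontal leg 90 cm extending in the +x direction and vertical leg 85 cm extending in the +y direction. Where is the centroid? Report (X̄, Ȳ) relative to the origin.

X̄ = 65.20 cm, Ȳ = 37.40 cm

rectangular portion: A = 80 × 85 = 6800.00, centroid at (40.00, 42.50).
triangular portion: A = ½·90·85 = 3825.00, centroid at (110.00, 28.33).
ΣA = 10625.00 cm², ΣAX̄ = 692750.00 cm³, ΣAȲ = 397375.00 cm³.
X̄ = 692750.00/10625.00 = 65.20 cm; Ȳ = 397375.00/10625.00 = 37.40 cm.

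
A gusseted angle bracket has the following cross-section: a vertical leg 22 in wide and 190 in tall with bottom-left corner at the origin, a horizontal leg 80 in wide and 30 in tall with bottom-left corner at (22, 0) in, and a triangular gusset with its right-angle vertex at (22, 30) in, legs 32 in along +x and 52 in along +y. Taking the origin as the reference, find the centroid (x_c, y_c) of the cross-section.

vertical leg: A = 22 × 190 = 4180.00, centroid at (11.00, 95.00).
horizontal leg: A = 80 × 30 = 2400.00, centroid at (62.00, 15.00).
gusset: A = ½·32·52 = 832.00, centroid at (32.67, 47.33).
ΣA = 7412.00 in²
ΣAx_c = (4180.00)(11.00) + (2400.00)(62.00) + (832.00)(32.67) = 221958.67 in³
ΣAy_c = (4180.00)(95.00) + (2400.00)(15.00) + (832.00)(47.33) = 472481.33 in³
x_c = 221958.67 / 7412.00 = 29.95 in
y_c = 472481.33 / 7412.00 = 63.75 in

x_c = 29.95 in, y_c = 63.75 in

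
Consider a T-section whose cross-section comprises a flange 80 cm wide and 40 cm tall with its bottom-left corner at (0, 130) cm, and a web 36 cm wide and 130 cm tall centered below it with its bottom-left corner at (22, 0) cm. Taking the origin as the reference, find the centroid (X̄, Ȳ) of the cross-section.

web: A = 36 × 130 = 4680.00, centroid at (40.00, 65.00).
flange: A = 80 × 40 = 3200.00, centroid at (40.00, 150.00).
ΣA = 7880.00 cm², ΣAX̄ = 315200.00 cm³, ΣAȲ = 784200.00 cm³.
X̄ = 315200.00/7880.00 = 40.00 cm; Ȳ = 784200.00/7880.00 = 99.52 cm.

X̄ = 40.00 cm, Ȳ = 99.52 cm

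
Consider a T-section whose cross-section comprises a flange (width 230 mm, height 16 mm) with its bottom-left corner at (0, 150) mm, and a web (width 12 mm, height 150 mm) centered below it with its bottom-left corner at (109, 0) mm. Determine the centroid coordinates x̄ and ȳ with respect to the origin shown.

web: A = 12 × 150 = 1800.00, centroid at (115.00, 75.00).
flange: A = 230 × 16 = 3680.00, centroid at (115.00, 158.00).
ΣA = 5480.00 mm², ΣAx̄ = 630200.00 mm³, ΣAȳ = 716440.00 mm³.
x̄ = 630200.00/5480.00 = 115.00 mm; ȳ = 716440.00/5480.00 = 130.74 mm.

x̄ = 115.00 mm, ȳ = 130.74 mm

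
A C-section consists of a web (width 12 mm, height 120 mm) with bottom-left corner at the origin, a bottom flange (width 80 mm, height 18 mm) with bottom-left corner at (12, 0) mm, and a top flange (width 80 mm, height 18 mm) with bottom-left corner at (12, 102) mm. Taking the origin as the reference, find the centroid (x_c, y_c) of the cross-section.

web: A = 12 × 120 = 1440.00, centroid at (6.00, 60.00).
bottom flange: A = 80 × 18 = 1440.00, centroid at (52.00, 9.00).
top flange: A = 80 × 18 = 1440.00, centroid at (52.00, 111.00).
ΣA = 4320.00 mm²
ΣAx_c = (1440.00)(6.00) + (1440.00)(52.00) + (1440.00)(52.00) = 158400.00 mm³
ΣAy_c = (1440.00)(60.00) + (1440.00)(9.00) + (1440.00)(111.00) = 259200.00 mm³
x_c = 158400.00 / 4320.00 = 36.67 mm
y_c = 259200.00 / 4320.00 = 60.00 mm

x_c = 36.67 mm, y_c = 60.00 mm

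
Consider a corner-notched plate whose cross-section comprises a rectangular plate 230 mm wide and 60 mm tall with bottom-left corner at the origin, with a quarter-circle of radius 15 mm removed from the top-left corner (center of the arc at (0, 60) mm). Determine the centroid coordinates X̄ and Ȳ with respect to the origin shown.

plate: A = 230 × 60 = 13800.00, centroid at (115.00, 30.00).
removed quarter-circle: A = −¼π·15² = -176.71, centroid at (6.37, 53.63).
ΣA = 13623.29 mm², ΣAX̄ = 1585875.00 mm³, ΣAȲ = 404522.12 mm³.
X̄ = 1585875.00/13623.29 = 116.41 mm; Ȳ = 404522.12/13623.29 = 29.69 mm.

X̄ = 116.41 mm, Ȳ = 29.69 mm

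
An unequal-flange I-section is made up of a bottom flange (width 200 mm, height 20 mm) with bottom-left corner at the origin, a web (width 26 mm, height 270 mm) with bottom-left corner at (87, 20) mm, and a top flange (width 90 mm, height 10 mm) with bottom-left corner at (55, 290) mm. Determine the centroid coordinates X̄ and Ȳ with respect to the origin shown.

bottom flange: A = 200 × 20 = 4000.00, centroid at (100.00, 10.00).
web: A = 26 × 270 = 7020.00, centroid at (100.00, 155.00).
top flange: A = 90 × 10 = 900.00, centroid at (100.00, 295.00).
ΣA = 11920.00 mm², ΣAX̄ = 1192000.00 mm³, ΣAȲ = 1393600.00 mm³.
X̄ = 1192000.00/11920.00 = 100.00 mm; Ȳ = 1393600.00/11920.00 = 116.91 mm.

X̄ = 100.00 mm, Ȳ = 116.91 mm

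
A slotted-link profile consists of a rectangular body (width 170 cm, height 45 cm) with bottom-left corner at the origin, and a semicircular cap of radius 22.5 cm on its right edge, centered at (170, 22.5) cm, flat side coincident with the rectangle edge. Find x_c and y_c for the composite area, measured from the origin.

rectangular body: A = 170 × 45 = 7650.00, centroid at (85.00, 22.50).
semicircular end: A = ½π·22.5² = 795.22, centroid at (179.55, 22.50).
ΣA = 8445.22 cm², ΣAx_c = 793030.41 cm³, ΣAy_c = 190017.35 cm³.
x_c = 793030.41/8445.22 = 93.90 cm; y_c = 190017.35/8445.22 = 22.50 cm.

x_c = 93.90 cm, y_c = 22.50 cm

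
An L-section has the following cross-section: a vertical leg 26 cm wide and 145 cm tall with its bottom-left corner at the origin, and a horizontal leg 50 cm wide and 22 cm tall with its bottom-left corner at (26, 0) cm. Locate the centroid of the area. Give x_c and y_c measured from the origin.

x_c = 21.58 cm, y_c = 58.61 cm

Part | A | x̄ᵢ | ȳᵢ | A·x̄ᵢ | A·ȳᵢ
vertical leg | 3770.00 | 13.00 | 72.50 | 49010.00 | 273325.00
horizontal leg | 1100.00 | 51.00 | 11.00 | 56100.00 | 12100.00
Σ | 4870.00 |  |  | 105110.00 | 285425.00
x_c = 105110.00 / 4870.00 = 21.58 cm
y_c = 285425.00 / 4870.00 = 58.61 cm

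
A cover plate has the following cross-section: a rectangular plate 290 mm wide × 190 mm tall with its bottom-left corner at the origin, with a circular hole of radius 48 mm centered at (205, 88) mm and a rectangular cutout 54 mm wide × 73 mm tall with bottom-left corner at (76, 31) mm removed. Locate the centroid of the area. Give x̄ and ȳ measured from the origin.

plate: A = 290 × 190 = 55100.00, centroid at (145.00, 95.00).
hole 1: A = −π·48² = -7238.23, centroid at (205.00, 88.00).
hole 2: A = −(54 × 73) = -3942.00, centroid at (103.00, 67.50).
ΣA = 43919.77 mm²
ΣAx̄ = (55100.00)(145.00) + (-7238.23)(205.00) + (-3942.00)(103.00) = 6099636.96 mm³
ΣAȳ = (55100.00)(95.00) + (-7238.23)(88.00) + (-3942.00)(67.50) = 4331450.81 mm³
x̄ = 6099636.96 / 43919.77 = 138.88 mm
ȳ = 4331450.81 / 43919.77 = 98.62 mm

x̄ = 138.88 mm, ȳ = 98.62 mm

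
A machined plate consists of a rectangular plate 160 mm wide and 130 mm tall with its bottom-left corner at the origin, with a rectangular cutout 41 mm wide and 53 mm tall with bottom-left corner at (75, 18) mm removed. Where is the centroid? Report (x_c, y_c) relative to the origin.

x_c = 78.19 mm, y_c = 67.39 mm

plate: A = 160 × 130 = 20800.00, centroid at (80.00, 65.00).
hole: A = −(41 × 53) = -2173.00, centroid at (95.50, 44.50).
ΣA = 18627.00 mm²
ΣAx_c = (20800.00)(80.00) + (-2173.00)(95.50) = 1456478.50 mm³
ΣAy_c = (20800.00)(65.00) + (-2173.00)(44.50) = 1255301.50 mm³
x_c = 1456478.50 / 18627.00 = 78.19 mm
y_c = 1255301.50 / 18627.00 = 67.39 mm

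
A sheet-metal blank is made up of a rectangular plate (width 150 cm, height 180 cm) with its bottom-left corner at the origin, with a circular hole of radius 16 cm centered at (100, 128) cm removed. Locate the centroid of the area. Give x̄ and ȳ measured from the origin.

plate: A = 150 × 180 = 27000.00, centroid at (75.00, 90.00).
hole: A = −π·16² = -804.25, centroid at (100.00, 128.00).
ΣA = 26195.75 cm², ΣAx̄ = 1944575.23 cm³, ΣAȳ = 2327056.29 cm³.
x̄ = 1944575.23/26195.75 = 74.23 cm; ȳ = 2327056.29/26195.75 = 88.83 cm.

x̄ = 74.23 cm, ȳ = 88.83 cm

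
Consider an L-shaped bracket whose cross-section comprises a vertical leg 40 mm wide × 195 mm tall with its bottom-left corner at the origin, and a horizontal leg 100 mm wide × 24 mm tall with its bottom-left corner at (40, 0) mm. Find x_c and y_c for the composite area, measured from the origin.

vertical leg: A = 40 × 195 = 7800.00, centroid at (20.00, 97.50).
horizontal leg: A = 100 × 24 = 2400.00, centroid at (90.00, 12.00).
ΣA = 10200.00 mm², ΣAx_c = 372000.00 mm³, ΣAy_c = 789300.00 mm³.
x_c = 372000.00/10200.00 = 36.47 mm; y_c = 789300.00/10200.00 = 77.38 mm.

x_c = 36.47 mm, y_c = 77.38 mm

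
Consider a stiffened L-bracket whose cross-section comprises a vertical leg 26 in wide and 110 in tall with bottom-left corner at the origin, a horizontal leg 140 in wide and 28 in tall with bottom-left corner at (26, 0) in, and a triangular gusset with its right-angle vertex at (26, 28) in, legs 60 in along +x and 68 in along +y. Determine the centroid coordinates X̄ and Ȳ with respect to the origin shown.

vertical leg: A = 26 × 110 = 2860.00, centroid at (13.00, 55.00).
horizontal leg: A = 140 × 28 = 3920.00, centroid at (96.00, 14.00).
gusset: A = ½·60·68 = 2040.00, centroid at (46.00, 50.67).
ΣA = 8820.00 in², ΣAX̄ = 507340.00 in³, ΣAȲ = 315540.00 in³.
X̄ = 507340.00/8820.00 = 57.52 in; Ȳ = 315540.00/8820.00 = 35.78 in.

X̄ = 57.52 in, Ȳ = 35.78 in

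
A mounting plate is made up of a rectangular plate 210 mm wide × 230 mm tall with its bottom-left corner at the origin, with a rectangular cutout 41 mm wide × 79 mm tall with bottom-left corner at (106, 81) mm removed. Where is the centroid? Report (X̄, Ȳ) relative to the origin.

plate: A = 210 × 230 = 48300.00, centroid at (105.00, 115.00).
hole: A = −(41 × 79) = -3239.00, centroid at (126.50, 120.50).
ΣA = 45061.00 mm²
ΣAX̄ = (48300.00)(105.00) + (-3239.00)(126.50) = 4661766.50 mm³
ΣAȲ = (48300.00)(115.00) + (-3239.00)(120.50) = 5164200.50 mm³
X̄ = 4661766.50 / 45061.00 = 103.45 mm
Ȳ = 5164200.50 / 45061.00 = 114.60 mm

X̄ = 103.45 mm, Ȳ = 114.60 mm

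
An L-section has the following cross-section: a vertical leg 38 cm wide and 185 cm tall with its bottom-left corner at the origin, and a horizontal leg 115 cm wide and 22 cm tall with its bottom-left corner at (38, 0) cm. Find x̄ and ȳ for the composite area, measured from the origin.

x̄ = 39.25 cm, ȳ = 70.93 cm

Part | A | x̄ᵢ | ȳᵢ | A·x̄ᵢ | A·ȳᵢ
vertical leg | 7030.00 | 19.00 | 92.50 | 133570.00 | 650275.00
horizontal leg | 2530.00 | 95.50 | 11.00 | 241615.00 | 27830.00
Σ | 9560.00 |  |  | 375185.00 | 678105.00
x̄ = 375185.00 / 9560.00 = 39.25 cm
ȳ = 678105.00 / 9560.00 = 70.93 cm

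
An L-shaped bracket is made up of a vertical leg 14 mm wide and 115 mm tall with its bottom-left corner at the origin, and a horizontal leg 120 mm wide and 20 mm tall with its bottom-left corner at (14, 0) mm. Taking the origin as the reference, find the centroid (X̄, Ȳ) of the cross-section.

vertical leg: A = 14 × 115 = 1610.00, centroid at (7.00, 57.50).
horizontal leg: A = 120 × 20 = 2400.00, centroid at (74.00, 10.00).
ΣA = 4010.00 mm²
ΣAX̄ = (1610.00)(7.00) + (2400.00)(74.00) = 188870.00 mm³
ΣAȲ = (1610.00)(57.50) + (2400.00)(10.00) = 116575.00 mm³
X̄ = 188870.00 / 4010.00 = 47.10 mm
Ȳ = 116575.00 / 4010.00 = 29.07 mm

X̄ = 47.10 mm, Ȳ = 29.07 mm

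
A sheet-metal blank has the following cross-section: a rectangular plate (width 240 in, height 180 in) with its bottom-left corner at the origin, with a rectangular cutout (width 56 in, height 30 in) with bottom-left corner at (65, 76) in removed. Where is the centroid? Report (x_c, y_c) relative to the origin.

plate: A = 240 × 180 = 43200.00, centroid at (120.00, 90.00).
hole: A = −(56 × 30) = -1680.00, centroid at (93.00, 91.00).
ΣA = 41520.00 in²
ΣAx_c = (43200.00)(120.00) + (-1680.00)(93.00) = 5027760.00 in³
ΣAy_c = (43200.00)(90.00) + (-1680.00)(91.00) = 3735120.00 in³
x_c = 5027760.00 / 41520.00 = 121.09 in
y_c = 3735120.00 / 41520.00 = 89.96 in

x_c = 121.09 in, y_c = 89.96 in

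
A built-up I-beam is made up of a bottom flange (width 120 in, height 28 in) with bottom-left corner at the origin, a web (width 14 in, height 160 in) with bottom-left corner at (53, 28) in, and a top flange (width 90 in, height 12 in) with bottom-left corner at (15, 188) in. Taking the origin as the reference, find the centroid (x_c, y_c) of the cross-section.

bottom flange: A = 120 × 28 = 3360.00, centroid at (60.00, 14.00).
web: A = 14 × 160 = 2240.00, centroid at (60.00, 108.00).
top flange: A = 90 × 12 = 1080.00, centroid at (60.00, 194.00).
ΣA = 6680.00 in², ΣAx_c = 400800.00 in³, ΣAy_c = 498480.00 in³.
x_c = 400800.00/6680.00 = 60.00 in; y_c = 498480.00/6680.00 = 74.62 in.

x_c = 60.00 in, y_c = 74.62 in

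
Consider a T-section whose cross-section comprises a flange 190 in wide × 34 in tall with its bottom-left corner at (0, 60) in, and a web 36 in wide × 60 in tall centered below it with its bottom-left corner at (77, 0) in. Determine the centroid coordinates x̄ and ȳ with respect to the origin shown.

web: A = 36 × 60 = 2160.00, centroid at (95.00, 30.00).
flange: A = 190 × 34 = 6460.00, centroid at (95.00, 77.00).
ΣA = 8620.00 in²
ΣAx̄ = (2160.00)(95.00) + (6460.00)(95.00) = 818900.00 in³
ΣAȳ = (2160.00)(30.00) + (6460.00)(77.00) = 562220.00 in³
x̄ = 818900.00 / 8620.00 = 95.00 in
ȳ = 562220.00 / 8620.00 = 65.22 in

x̄ = 95.00 in, ȳ = 65.22 in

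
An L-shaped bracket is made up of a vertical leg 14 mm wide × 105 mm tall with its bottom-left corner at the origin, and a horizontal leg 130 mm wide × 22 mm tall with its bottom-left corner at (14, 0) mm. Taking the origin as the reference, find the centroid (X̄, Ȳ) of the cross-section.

X̄ = 54.56 mm, Ȳ = 25.09 mm

Part | A | x̄ᵢ | ȳᵢ | A·x̄ᵢ | A·ȳᵢ
vertical leg | 1470.00 | 7.00 | 52.50 | 10290.00 | 77175.00
horizontal leg | 2860.00 | 79.00 | 11.00 | 225940.00 | 31460.00
Σ | 4330.00 |  |  | 236230.00 | 108635.00
X̄ = 236230.00 / 4330.00 = 54.56 mm
Ȳ = 108635.00 / 4330.00 = 25.09 mm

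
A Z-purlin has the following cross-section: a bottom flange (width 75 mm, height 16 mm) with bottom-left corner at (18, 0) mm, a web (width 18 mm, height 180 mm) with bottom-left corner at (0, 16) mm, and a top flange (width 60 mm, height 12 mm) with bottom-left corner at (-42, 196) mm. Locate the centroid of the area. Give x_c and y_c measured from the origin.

x_c = 16.88 mm, y_c = 96.60 mm

bottom flange: A = 75 × 16 = 1200.00, centroid at (55.50, 8.00).
web: A = 18 × 180 = 3240.00, centroid at (9.00, 106.00).
top flange: A = 60 × 12 = 720.00, centroid at (-12.00, 202.00).
ΣA = 5160.00 mm²
ΣAx_c = (1200.00)(55.50) + (3240.00)(9.00) + (720.00)(-12.00) = 87120.00 mm³
ΣAy_c = (1200.00)(8.00) + (3240.00)(106.00) + (720.00)(202.00) = 498480.00 mm³
x_c = 87120.00 / 5160.00 = 16.88 mm
y_c = 498480.00 / 5160.00 = 96.60 mm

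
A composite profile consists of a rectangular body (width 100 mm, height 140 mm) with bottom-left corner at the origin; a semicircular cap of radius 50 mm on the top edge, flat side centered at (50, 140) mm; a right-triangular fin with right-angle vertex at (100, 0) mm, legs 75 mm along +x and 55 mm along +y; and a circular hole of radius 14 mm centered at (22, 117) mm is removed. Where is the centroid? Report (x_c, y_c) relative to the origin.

Part | A | x̄ᵢ | ȳᵢ | A·x̄ᵢ | A·ȳᵢ
rectangular body | 14000.00 | 50.00 | 70.00 | 700000.00 | 980000.00
semicircular top | 3926.99 | 50.00 | 161.22 | 196349.54 | 633112.05
triangular fin | 2062.50 | 125.00 | 18.33 | 257812.50 | 37812.50
hole | -615.75 | 22.00 | 117.00 | -13546.55 | -72043.00
Σ | 19373.74 |  |  | 1140615.49 | 1578881.54
x_c = 1140615.49 / 19373.74 = 58.87 mm
y_c = 1578881.54 / 19373.74 = 81.50 mm

x_c = 58.87 mm, y_c = 81.50 mm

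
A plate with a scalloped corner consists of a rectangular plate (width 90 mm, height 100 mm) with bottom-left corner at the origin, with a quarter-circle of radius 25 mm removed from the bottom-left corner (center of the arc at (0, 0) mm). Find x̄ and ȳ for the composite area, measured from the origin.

plate: A = 90 × 100 = 9000.00, centroid at (45.00, 50.00).
removed quarter-circle: A = −¼π·25² = -490.87, centroid at (10.61, 10.61).
ΣA = 8509.13 mm²
ΣAx̄ = (9000.00)(45.00) + (-490.87)(10.61) = 399791.67 mm³
ΣAȳ = (9000.00)(50.00) + (-490.87)(10.61) = 444791.67 mm³
x̄ = 399791.67 / 8509.13 = 46.98 mm
ȳ = 444791.67 / 8509.13 = 52.27 mm

x̄ = 46.98 mm, ȳ = 52.27 mm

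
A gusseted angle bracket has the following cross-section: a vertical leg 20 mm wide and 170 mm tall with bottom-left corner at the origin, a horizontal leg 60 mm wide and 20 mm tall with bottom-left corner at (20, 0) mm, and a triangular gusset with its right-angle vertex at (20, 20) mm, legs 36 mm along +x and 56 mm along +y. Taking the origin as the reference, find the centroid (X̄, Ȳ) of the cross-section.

X̄ = 22.51 mm, Ȳ = 60.62 mm

Part | A | x̄ᵢ | ȳᵢ | A·x̄ᵢ | A·ȳᵢ
vertical leg | 3400.00 | 10.00 | 85.00 | 34000.00 | 289000.00
horizontal leg | 1200.00 | 50.00 | 10.00 | 60000.00 | 12000.00
gusset | 1008.00 | 32.00 | 38.67 | 32256.00 | 38976.00
Σ | 5608.00 |  |  | 126256.00 | 339976.00
X̄ = 126256.00 / 5608.00 = 22.51 mm
Ȳ = 339976.00 / 5608.00 = 60.62 mm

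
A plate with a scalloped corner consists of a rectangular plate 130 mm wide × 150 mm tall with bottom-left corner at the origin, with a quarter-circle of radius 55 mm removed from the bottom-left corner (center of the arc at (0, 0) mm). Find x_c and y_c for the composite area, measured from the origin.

x_c = 70.78 mm, y_c = 82.17 mm

Part | A | x̄ᵢ | ȳᵢ | A·x̄ᵢ | A·ȳᵢ
plate | 19500.00 | 65.00 | 75.00 | 1267500.00 | 1462500.00
removed quarter-circle | -2375.83 | 23.34 | 23.34 | -55458.33 | -55458.33
Σ | 17124.17 |  |  | 1212041.67 | 1407041.67
x_c = 1212041.67 / 17124.17 = 70.78 mm
y_c = 1407041.67 / 17124.17 = 82.17 mm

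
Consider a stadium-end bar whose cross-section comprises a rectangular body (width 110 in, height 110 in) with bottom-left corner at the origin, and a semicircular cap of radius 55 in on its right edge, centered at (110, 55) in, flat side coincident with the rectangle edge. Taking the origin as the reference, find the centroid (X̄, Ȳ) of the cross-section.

rectangular body: A = 110 × 110 = 12100.00, centroid at (55.00, 55.00).
semicircular end: A = ½π·55² = 4751.66, centroid at (133.34, 55.00).
ΣA = 16851.66 in²
ΣAX̄ = (12100.00)(55.00) + (4751.66)(133.34) = 1299099.14 in³
ΣAȲ = (12100.00)(55.00) + (4751.66)(55.00) = 926841.24 in³
X̄ = 1299099.14 / 16851.66 = 77.09 in
Ȳ = 926841.24 / 16851.66 = 55.00 in

X̄ = 77.09 in, Ȳ = 55.00 in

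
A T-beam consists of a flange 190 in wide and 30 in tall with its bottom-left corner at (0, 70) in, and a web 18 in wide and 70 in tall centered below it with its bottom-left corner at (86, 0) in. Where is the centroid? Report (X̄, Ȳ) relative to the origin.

X̄ = 95.00 in, Ȳ = 75.95 in

Part | A | x̄ᵢ | ȳᵢ | A·x̄ᵢ | A·ȳᵢ
web | 1260.00 | 95.00 | 35.00 | 119700.00 | 44100.00
flange | 5700.00 | 95.00 | 85.00 | 541500.00 | 484500.00
Σ | 6960.00 |  |  | 661200.00 | 528600.00
X̄ = 661200.00 / 6960.00 = 95.00 in
Ȳ = 528600.00 / 6960.00 = 75.95 in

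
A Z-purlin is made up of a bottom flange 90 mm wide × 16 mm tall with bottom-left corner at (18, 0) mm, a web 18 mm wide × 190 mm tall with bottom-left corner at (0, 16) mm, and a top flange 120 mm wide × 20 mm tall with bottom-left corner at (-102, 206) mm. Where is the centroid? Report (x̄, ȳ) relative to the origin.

bottom flange: A = 90 × 16 = 1440.00, centroid at (63.00, 8.00).
web: A = 18 × 190 = 3420.00, centroid at (9.00, 111.00).
top flange: A = 120 × 20 = 2400.00, centroid at (-42.00, 216.00).
ΣA = 7260.00 mm², ΣAx̄ = 20700.00 mm³, ΣAȳ = 909540.00 mm³.
x̄ = 20700.00/7260.00 = 2.85 mm; ȳ = 909540.00/7260.00 = 125.28 mm.

x̄ = 2.85 mm, ȳ = 125.28 mm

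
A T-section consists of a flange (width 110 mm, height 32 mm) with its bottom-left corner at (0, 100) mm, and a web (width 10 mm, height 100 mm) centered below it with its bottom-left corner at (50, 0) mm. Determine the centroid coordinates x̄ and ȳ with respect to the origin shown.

web: A = 10 × 100 = 1000.00, centroid at (55.00, 50.00).
flange: A = 110 × 32 = 3520.00, centroid at (55.00, 116.00).
ΣA = 4520.00 mm², ΣAx̄ = 248600.00 mm³, ΣAȳ = 458320.00 mm³.
x̄ = 248600.00/4520.00 = 55.00 mm; ȳ = 458320.00/4520.00 = 101.40 mm.

x̄ = 55.00 mm, ȳ = 101.40 mm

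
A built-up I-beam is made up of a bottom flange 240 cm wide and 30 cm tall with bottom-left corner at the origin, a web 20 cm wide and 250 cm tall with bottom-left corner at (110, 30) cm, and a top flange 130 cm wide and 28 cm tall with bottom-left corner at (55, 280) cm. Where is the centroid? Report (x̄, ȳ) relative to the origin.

x̄ = 120.00 cm, ȳ = 123.31 cm

bottom flange: A = 240 × 30 = 7200.00, centroid at (120.00, 15.00).
web: A = 20 × 250 = 5000.00, centroid at (120.00, 155.00).
top flange: A = 130 × 28 = 3640.00, centroid at (120.00, 294.00).
ΣA = 15840.00 cm², ΣAx̄ = 1900800.00 cm³, ΣAȳ = 1953160.00 cm³.
x̄ = 1900800.00/15840.00 = 120.00 cm; ȳ = 1953160.00/15840.00 = 123.31 cm.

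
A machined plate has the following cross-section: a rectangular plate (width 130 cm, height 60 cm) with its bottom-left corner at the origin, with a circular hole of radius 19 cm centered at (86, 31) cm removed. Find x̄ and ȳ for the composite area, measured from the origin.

x̄ = 61.43 cm, ȳ = 29.83 cm

plate: A = 130 × 60 = 7800.00, centroid at (65.00, 30.00).
hole: A = −π·19² = -1134.11, centroid at (86.00, 31.00).
ΣA = 6665.89 cm², ΣAx̄ = 409466.11 cm³, ΣAȳ = 198842.44 cm³.
x̄ = 409466.11/6665.89 = 61.43 cm; ȳ = 198842.44/6665.89 = 29.83 cm.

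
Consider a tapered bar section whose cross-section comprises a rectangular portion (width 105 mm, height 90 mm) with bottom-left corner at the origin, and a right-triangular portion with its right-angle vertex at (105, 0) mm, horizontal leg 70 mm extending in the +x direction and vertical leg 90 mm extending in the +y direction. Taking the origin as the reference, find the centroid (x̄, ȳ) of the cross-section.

rectangular portion: A = 105 × 90 = 9450.00, centroid at (52.50, 45.00).
triangular portion: A = ½·70·90 = 3150.00, centroid at (128.33, 30.00).
ΣA = 12600.00 mm², ΣAx̄ = 900375.00 mm³, ΣAȳ = 519750.00 mm³.
x̄ = 900375.00/12600.00 = 71.46 mm; ȳ = 519750.00/12600.00 = 41.25 mm.

x̄ = 71.46 mm, ȳ = 41.25 mm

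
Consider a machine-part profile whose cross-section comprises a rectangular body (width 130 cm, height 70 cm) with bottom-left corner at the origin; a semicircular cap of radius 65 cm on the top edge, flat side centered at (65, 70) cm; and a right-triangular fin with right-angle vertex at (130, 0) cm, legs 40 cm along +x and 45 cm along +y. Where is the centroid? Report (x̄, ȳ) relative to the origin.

x̄ = 69.24 cm, ȳ = 58.88 cm

Part | A | x̄ᵢ | ȳᵢ | A·x̄ᵢ | A·ȳᵢ
rectangular body | 9100.00 | 65.00 | 35.00 | 591500.00 | 318500.00
semicircular top | 6636.61 | 65.00 | 97.59 | 431379.94 | 647646.35
triangular fin | 900.00 | 143.33 | 15.00 | 129000.00 | 13500.00
Σ | 16636.61 |  |  | 1151879.94 | 979646.35
x̄ = 1151879.94 / 16636.61 = 69.24 cm
ȳ = 979646.35 / 16636.61 = 58.88 cm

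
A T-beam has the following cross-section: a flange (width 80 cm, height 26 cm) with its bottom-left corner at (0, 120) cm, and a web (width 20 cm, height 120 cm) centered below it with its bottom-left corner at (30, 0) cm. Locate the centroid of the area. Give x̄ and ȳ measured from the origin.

x̄ = 40.00 cm, ȳ = 93.89 cm

web: A = 20 × 120 = 2400.00, centroid at (40.00, 60.00).
flange: A = 80 × 26 = 2080.00, centroid at (40.00, 133.00).
ΣA = 4480.00 cm²
ΣAx̄ = (2400.00)(40.00) + (2080.00)(40.00) = 179200.00 cm³
ΣAȳ = (2400.00)(60.00) + (2080.00)(133.00) = 420640.00 cm³
x̄ = 179200.00 / 4480.00 = 40.00 cm
ȳ = 420640.00 / 4480.00 = 93.89 cm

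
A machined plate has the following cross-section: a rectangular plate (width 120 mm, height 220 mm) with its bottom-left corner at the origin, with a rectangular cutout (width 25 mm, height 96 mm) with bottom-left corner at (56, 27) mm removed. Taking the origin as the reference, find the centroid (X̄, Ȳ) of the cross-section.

X̄ = 59.15 mm, Ȳ = 113.50 mm

plate: A = 120 × 220 = 26400.00, centroid at (60.00, 110.00).
hole: A = −(25 × 96) = -2400.00, centroid at (68.50, 75.00).
ΣA = 24000.00 mm²
ΣAX̄ = (26400.00)(60.00) + (-2400.00)(68.50) = 1419600.00 mm³
ΣAȲ = (26400.00)(110.00) + (-2400.00)(75.00) = 2724000.00 mm³
X̄ = 1419600.00 / 24000.00 = 59.15 mm
Ȳ = 2724000.00 / 24000.00 = 113.50 mm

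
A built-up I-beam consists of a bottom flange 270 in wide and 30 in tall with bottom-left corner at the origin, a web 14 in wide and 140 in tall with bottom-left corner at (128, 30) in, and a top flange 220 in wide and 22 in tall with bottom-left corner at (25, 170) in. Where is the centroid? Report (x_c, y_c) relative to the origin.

x_c = 135.00 in, y_c = 80.10 in

bottom flange: A = 270 × 30 = 8100.00, centroid at (135.00, 15.00).
web: A = 14 × 140 = 1960.00, centroid at (135.00, 100.00).
top flange: A = 220 × 22 = 4840.00, centroid at (135.00, 181.00).
ΣA = 14900.00 in², ΣAx_c = 2011500.00 in³, ΣAy_c = 1193540.00 in³.
x_c = 2011500.00/14900.00 = 135.00 in; y_c = 1193540.00/14900.00 = 80.10 in.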